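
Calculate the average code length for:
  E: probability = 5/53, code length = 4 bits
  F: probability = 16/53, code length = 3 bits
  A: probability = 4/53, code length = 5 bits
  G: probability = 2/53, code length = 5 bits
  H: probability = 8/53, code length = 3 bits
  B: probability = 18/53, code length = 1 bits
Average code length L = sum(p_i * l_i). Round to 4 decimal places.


Weighted contributions p_i * l_i:
  E: (5/53) * 4 = 20/53
  F: (16/53) * 3 = 48/53
  A: (4/53) * 5 = 20/53
  G: (2/53) * 5 = 10/53
  H: (8/53) * 3 = 24/53
  B: (18/53) * 1 = 18/53
Sum = (20 + 48 + 20 + 10 + 24 + 18)/53 = 140/53

L = 140/53 = 2.6415 bits/symbol


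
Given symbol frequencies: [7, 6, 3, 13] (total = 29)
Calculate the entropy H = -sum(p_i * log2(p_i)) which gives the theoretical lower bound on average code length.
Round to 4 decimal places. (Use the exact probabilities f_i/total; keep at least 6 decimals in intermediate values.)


Per-symbol terms -p_i * log2(p_i) with p_i = f_i/29:
  p = 7/29 = 0.241379: log2(p) = -2.050626, -p*log2(p) = 0.494979
  p = 6/29 = 0.206897: log2(p) = -2.273018, -p*log2(p) = 0.470280
  p = 3/29 = 0.103448: log2(p) = -3.273018, -p*log2(p) = 0.338588
  p = 13/29 = 0.448276: log2(p) = -1.157541, -p*log2(p) = 0.518898
H = 0.494979 + 0.470280 + 0.338588 + 0.518898 = 1.822745

H = 1.8227 bits/symbol


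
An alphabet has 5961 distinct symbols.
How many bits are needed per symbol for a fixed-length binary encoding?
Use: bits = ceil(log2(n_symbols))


log2(5961) = 12.5413
Bracket: 2^12 = 4096 < 5961 <= 2^13 = 8192
So ceil(log2(5961)) = 13

bits = ceil(log2(5961)) = ceil(12.5413) = 13 bits


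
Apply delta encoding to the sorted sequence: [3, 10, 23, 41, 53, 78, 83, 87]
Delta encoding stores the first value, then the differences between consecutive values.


First value: 3
Deltas:
  10 - 3 = 7
  23 - 10 = 13
  41 - 23 = 18
  53 - 41 = 12
  78 - 53 = 25
  83 - 78 = 5
  87 - 83 = 4


Delta encoded: [3, 7, 13, 18, 12, 25, 5, 4]


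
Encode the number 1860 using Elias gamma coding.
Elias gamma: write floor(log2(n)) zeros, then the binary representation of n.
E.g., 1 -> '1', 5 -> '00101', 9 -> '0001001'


num_bits = floor(log2(1860)) + 1 = 11
leading_zeros = num_bits - 1 = 10
binary(1860) = 11101000100

Elias gamma(1860) = '0000000000' + '11101000100' = 000000000011101000100 (21 bits)


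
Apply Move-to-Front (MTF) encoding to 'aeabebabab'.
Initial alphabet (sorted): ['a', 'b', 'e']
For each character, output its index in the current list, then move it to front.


MTF encoding:
'a': index 0 in ['a', 'b', 'e'] -> ['a', 'b', 'e']
'e': index 2 in ['a', 'b', 'e'] -> ['e', 'a', 'b']
'a': index 1 in ['e', 'a', 'b'] -> ['a', 'e', 'b']
'b': index 2 in ['a', 'e', 'b'] -> ['b', 'a', 'e']
'e': index 2 in ['b', 'a', 'e'] -> ['e', 'b', 'a']
'b': index 1 in ['e', 'b', 'a'] -> ['b', 'e', 'a']
'a': index 2 in ['b', 'e', 'a'] -> ['a', 'b', 'e']
'b': index 1 in ['a', 'b', 'e'] -> ['b', 'a', 'e']
'a': index 1 in ['b', 'a', 'e'] -> ['a', 'b', 'e']
'b': index 1 in ['a', 'b', 'e'] -> ['b', 'a', 'e']


Output: [0, 2, 1, 2, 2, 1, 2, 1, 1, 1]


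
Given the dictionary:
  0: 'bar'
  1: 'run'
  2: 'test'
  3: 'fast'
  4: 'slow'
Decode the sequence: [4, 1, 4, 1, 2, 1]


Look up each index in the dictionary:
  4 -> 'slow'
  1 -> 'run'
  4 -> 'slow'
  1 -> 'run'
  2 -> 'test'
  1 -> 'run'

Decoded: "slow run slow run test run"


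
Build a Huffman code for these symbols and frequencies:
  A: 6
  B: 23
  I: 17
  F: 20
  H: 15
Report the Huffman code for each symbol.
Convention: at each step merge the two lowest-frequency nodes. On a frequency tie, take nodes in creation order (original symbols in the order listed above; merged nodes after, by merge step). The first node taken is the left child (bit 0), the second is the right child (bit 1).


Huffman tree construction:
Step 1: Merge A(6) + H(15) = 21
Step 2: Merge I(17) + F(20) = 37
Step 3: Merge (A+H)(21) + B(23) = 44
Step 4: Merge (I+F)(37) + ((A+H)+B)(44) = 81
Read each symbol's code off the tree from the root (left child = 0, right child = 1).

Codes:
  A: 100 (length 3)
  B: 11 (length 2)
  I: 00 (length 2)
  F: 01 (length 2)
  H: 101 (length 3)
Average code length: 183/81 = 2.2593 bits/symbol


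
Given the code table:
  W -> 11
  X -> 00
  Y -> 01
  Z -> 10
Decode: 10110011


Decoding:
10 -> Z
11 -> W
00 -> X
11 -> W


Result: ZWXW


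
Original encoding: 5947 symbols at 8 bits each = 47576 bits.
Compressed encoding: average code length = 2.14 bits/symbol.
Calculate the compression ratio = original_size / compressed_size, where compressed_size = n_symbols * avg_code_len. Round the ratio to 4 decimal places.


original_size = n_symbols * orig_bits = 5947 * 8 = 47576 bits
compressed_size = n_symbols * avg_code_len = 5947 * 2.14 = 12726.58 bits
ratio = original_size / compressed_size = 47576 / 12726.58 = 3.7383

Compression ratio = 3.7383


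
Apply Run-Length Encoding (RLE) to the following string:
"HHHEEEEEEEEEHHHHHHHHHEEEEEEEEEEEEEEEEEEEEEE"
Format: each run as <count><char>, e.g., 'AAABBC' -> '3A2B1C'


Scanning runs left to right:
  i=0: run of 'H' x 3 -> '3H'
  i=3: run of 'E' x 9 -> '9E'
  i=12: run of 'H' x 9 -> '9H'
  i=21: run of 'E' x 22 -> '22E'

RLE = 3H9E9H22E


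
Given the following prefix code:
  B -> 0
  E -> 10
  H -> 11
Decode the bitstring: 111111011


Decoding step by step:
Bits 11 -> H
Bits 11 -> H
Bits 11 -> H
Bits 0 -> B
Bits 11 -> H


Decoded message: HHHBH


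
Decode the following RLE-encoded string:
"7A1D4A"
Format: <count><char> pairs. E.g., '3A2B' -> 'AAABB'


Expanding each <count><char> pair:
  7A -> 'AAAAAAA'
  1D -> 'D'
  4A -> 'AAAA'

Decoded = AAAAAAADAAAA


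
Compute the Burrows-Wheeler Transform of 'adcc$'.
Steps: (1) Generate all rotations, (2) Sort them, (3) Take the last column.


Rotations (sorted):
  0: $adcc -> last char: c
  1: adcc$ -> last char: $
  2: c$adc -> last char: c
  3: cc$ad -> last char: d
  4: dcc$a -> last char: a


BWT = c$cda


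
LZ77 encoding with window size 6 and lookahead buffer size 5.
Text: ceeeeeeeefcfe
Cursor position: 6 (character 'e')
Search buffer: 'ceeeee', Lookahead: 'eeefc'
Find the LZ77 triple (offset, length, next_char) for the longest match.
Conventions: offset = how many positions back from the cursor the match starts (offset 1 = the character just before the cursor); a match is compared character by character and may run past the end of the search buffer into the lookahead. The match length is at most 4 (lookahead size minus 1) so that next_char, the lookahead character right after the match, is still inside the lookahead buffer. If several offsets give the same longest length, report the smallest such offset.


Try each offset into the search buffer:
  offset=1 (pos 5, char 'e'): match length 3
  offset=2 (pos 4, char 'e'): match length 3
  offset=3 (pos 3, char 'e'): match length 3
  offset=4 (pos 2, char 'e'): match length 3
  offset=5 (pos 1, char 'e'): match length 3
  offset=6 (pos 0, char 'c'): match length 0
Longest match has length 3, found at offsets 1, 2, 3, 4, 5; take the smallest, offset 1.
next_char = character at position 6 + 3 = 9 -> 'f'

Best match: offset=1, length=3 (matching 'eee' starting at position 5)
LZ77 triple: (1, 3, 'f')


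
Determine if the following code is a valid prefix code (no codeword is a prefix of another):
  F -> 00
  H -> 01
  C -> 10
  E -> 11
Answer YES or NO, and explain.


Checking each pair (does one codeword prefix another?):
  F='00' vs H='01': no prefix
  F='00' vs C='10': no prefix
  F='00' vs E='11': no prefix
  H='01' vs F='00': no prefix
  H='01' vs C='10': no prefix
  H='01' vs E='11': no prefix
  C='10' vs F='00': no prefix
  C='10' vs H='01': no prefix
  C='10' vs E='11': no prefix
  E='11' vs F='00': no prefix
  E='11' vs H='01': no prefix
  E='11' vs C='10': no prefix
No violation found over all pairs.

YES -- this is a valid prefix code. No codeword is a prefix of any other codeword.


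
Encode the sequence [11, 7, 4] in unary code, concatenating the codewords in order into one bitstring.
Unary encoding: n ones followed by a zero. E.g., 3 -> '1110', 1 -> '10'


Encode each number as n ones followed by a terminating 0:
  11 -> 111111111110 (12 bits)
  7 -> 11111110 (8 bits)
  4 -> 11110 (5 bits)
Total length = 12 + 8 + 5 = 25 bits.

Unary([11, 7, 4]) = 1111111111101111111011110 (25 bits)


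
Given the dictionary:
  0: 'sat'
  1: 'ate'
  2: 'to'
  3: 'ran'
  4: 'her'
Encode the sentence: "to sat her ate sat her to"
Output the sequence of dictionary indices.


Look up each word in the dictionary:
  'to' -> 2
  'sat' -> 0
  'her' -> 4
  'ate' -> 1
  'sat' -> 0
  'her' -> 4
  'to' -> 2

Encoded: [2, 0, 4, 1, 0, 4, 2]


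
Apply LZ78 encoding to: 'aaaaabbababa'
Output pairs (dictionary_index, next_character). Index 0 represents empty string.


LZ78 encoding steps:
Dictionary: {0: ''}
Step 1: w='' (idx 0), next='a' -> output (0, 'a'), add 'a' as idx 1
Step 2: w='a' (idx 1), next='a' -> output (1, 'a'), add 'aa' as idx 2
Step 3: w='aa' (idx 2), next='b' -> output (2, 'b'), add 'aab' as idx 3
Step 4: w='' (idx 0), next='b' -> output (0, 'b'), add 'b' as idx 4
Step 5: w='a' (idx 1), next='b' -> output (1, 'b'), add 'ab' as idx 5
Step 6: w='ab' (idx 5), next='a' -> output (5, 'a'), add 'aba' as idx 6


Encoded: [(0, 'a'), (1, 'a'), (2, 'b'), (0, 'b'), (1, 'b'), (5, 'a')]


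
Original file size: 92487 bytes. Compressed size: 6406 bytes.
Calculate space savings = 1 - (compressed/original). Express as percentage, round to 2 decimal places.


ratio = compressed/original = 6406/92487 = 0.069264
savings = 1 - ratio = 1 - 0.069264 = 0.930736
as a percentage: 0.930736 * 100 = 93.07%

Space savings = 1 - 6406/92487 = 93.07%


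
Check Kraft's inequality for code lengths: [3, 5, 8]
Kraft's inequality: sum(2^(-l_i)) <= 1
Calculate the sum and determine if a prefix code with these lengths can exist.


Sum = 2^(-3) + 2^(-5) + 2^(-8)
    = 0.125 + 0.03125 + 0.00390625
    = 41/256 = 0.16015625
Since 0.16015625 <= 1, Kraft's inequality IS satisfied.
A prefix code with these lengths CAN exist.

Kraft sum = 0.16015625. Satisfied.


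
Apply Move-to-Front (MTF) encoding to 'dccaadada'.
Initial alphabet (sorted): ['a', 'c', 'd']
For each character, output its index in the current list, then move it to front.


MTF encoding:
'd': index 2 in ['a', 'c', 'd'] -> ['d', 'a', 'c']
'c': index 2 in ['d', 'a', 'c'] -> ['c', 'd', 'a']
'c': index 0 in ['c', 'd', 'a'] -> ['c', 'd', 'a']
'a': index 2 in ['c', 'd', 'a'] -> ['a', 'c', 'd']
'a': index 0 in ['a', 'c', 'd'] -> ['a', 'c', 'd']
'd': index 2 in ['a', 'c', 'd'] -> ['d', 'a', 'c']
'a': index 1 in ['d', 'a', 'c'] -> ['a', 'd', 'c']
'd': index 1 in ['a', 'd', 'c'] -> ['d', 'a', 'c']
'a': index 1 in ['d', 'a', 'c'] -> ['a', 'd', 'c']


Output: [2, 2, 0, 2, 0, 2, 1, 1, 1]


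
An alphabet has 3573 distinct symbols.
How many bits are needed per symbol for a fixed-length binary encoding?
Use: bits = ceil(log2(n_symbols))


log2(3573) = 11.8029
Bracket: 2^11 = 2048 < 3573 <= 2^12 = 4096
So ceil(log2(3573)) = 12

bits = ceil(log2(3573)) = ceil(11.8029) = 12 bits


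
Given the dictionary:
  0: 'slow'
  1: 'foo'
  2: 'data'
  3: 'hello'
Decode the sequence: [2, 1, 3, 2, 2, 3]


Look up each index in the dictionary:
  2 -> 'data'
  1 -> 'foo'
  3 -> 'hello'
  2 -> 'data'
  2 -> 'data'
  3 -> 'hello'

Decoded: "data foo hello data data hello"


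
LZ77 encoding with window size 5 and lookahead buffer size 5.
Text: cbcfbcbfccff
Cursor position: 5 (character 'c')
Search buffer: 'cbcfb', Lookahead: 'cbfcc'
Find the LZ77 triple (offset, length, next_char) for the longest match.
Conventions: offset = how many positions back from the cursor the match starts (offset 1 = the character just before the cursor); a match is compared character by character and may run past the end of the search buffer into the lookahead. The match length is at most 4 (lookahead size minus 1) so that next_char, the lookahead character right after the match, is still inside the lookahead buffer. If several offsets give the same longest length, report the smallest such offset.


Try each offset into the search buffer:
  offset=1 (pos 4, char 'b'): match length 0
  offset=2 (pos 3, char 'f'): match length 0
  offset=3 (pos 2, char 'c'): match length 1
  offset=4 (pos 1, char 'b'): match length 0
  offset=5 (pos 0, char 'c'): match length 2
Longest match has length 2 at offset 5.
next_char = character at position 5 + 2 = 7 -> 'f'

Best match: offset=5, length=2 (matching 'cb' starting at position 0)
LZ77 triple: (5, 2, 'f')


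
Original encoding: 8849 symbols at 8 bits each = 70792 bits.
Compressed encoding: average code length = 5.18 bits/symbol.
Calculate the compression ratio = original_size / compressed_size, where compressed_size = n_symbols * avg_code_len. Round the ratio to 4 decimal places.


original_size = n_symbols * orig_bits = 8849 * 8 = 70792 bits
compressed_size = n_symbols * avg_code_len = 8849 * 5.18 = 45837.82 bits
ratio = original_size / compressed_size = 70792 / 45837.82 = 1.5444

Compression ratio = 1.5444


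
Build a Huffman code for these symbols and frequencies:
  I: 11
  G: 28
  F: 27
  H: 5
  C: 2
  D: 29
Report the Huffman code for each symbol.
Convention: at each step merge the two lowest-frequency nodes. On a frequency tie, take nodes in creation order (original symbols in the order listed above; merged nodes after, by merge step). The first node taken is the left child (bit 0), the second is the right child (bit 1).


Huffman tree construction:
Step 1: Merge C(2) + H(5) = 7
Step 2: Merge (C+H)(7) + I(11) = 18
Step 3: Merge ((C+H)+I)(18) + F(27) = 45
Step 4: Merge G(28) + D(29) = 57
Step 5: Merge (((C+H)+I)+F)(45) + (G+D)(57) = 102
Read each symbol's code off the tree from the root (left child = 0, right child = 1).

Codes:
  I: 001 (length 3)
  G: 10 (length 2)
  F: 01 (length 2)
  H: 0001 (length 4)
  C: 0000 (length 4)
  D: 11 (length 2)
Average code length: 229/102 = 2.2451 bits/symbol


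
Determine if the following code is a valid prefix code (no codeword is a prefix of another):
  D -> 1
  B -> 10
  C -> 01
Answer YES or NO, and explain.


Checking each pair (does one codeword prefix another?):
  D='1' vs B='10': prefix -- VIOLATION

NO -- this is NOT a valid prefix code. D (1) is a prefix of B (10).


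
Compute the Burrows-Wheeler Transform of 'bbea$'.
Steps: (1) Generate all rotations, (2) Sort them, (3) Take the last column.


Rotations (sorted):
  0: $bbea -> last char: a
  1: a$bbe -> last char: e
  2: bbea$ -> last char: $
  3: bea$b -> last char: b
  4: ea$bb -> last char: b


BWT = ae$bb


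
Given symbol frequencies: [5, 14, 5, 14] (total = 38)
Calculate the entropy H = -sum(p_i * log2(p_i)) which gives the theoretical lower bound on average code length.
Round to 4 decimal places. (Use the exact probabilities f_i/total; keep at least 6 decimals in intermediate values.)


Per-symbol terms -p_i * log2(p_i) with p_i = f_i/38:
  p = 5/38 = 0.131579: log2(p) = -2.925999, -p*log2(p) = 0.385000
  p = 14/38 = 0.368421: log2(p) = -1.440573, -p*log2(p) = 0.530737
  p = 5/38 = 0.131579: log2(p) = -2.925999, -p*log2(p) = 0.385000
  p = 14/38 = 0.368421: log2(p) = -1.440573, -p*log2(p) = 0.530737
H = 0.385000 + 0.530737 + 0.385000 + 0.530737 = 1.831474

H = 1.8315 bits/symbol


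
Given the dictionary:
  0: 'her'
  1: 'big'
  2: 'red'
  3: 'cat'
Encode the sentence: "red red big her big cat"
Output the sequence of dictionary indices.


Look up each word in the dictionary:
  'red' -> 2
  'red' -> 2
  'big' -> 1
  'her' -> 0
  'big' -> 1
  'cat' -> 3

Encoded: [2, 2, 1, 0, 1, 3]


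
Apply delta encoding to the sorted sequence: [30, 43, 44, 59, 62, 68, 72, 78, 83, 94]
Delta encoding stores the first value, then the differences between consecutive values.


First value: 30
Deltas:
  43 - 30 = 13
  44 - 43 = 1
  59 - 44 = 15
  62 - 59 = 3
  68 - 62 = 6
  72 - 68 = 4
  78 - 72 = 6
  83 - 78 = 5
  94 - 83 = 11


Delta encoded: [30, 13, 1, 15, 3, 6, 4, 6, 5, 11]


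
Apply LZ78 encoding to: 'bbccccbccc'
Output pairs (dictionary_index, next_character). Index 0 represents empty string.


LZ78 encoding steps:
Dictionary: {0: ''}
Step 1: w='' (idx 0), next='b' -> output (0, 'b'), add 'b' as idx 1
Step 2: w='b' (idx 1), next='c' -> output (1, 'c'), add 'bc' as idx 2
Step 3: w='' (idx 0), next='c' -> output (0, 'c'), add 'c' as idx 3
Step 4: w='c' (idx 3), next='c' -> output (3, 'c'), add 'cc' as idx 4
Step 5: w='bc' (idx 2), next='c' -> output (2, 'c'), add 'bcc' as idx 5
Step 6: w='c' (idx 3), end of input -> output (3, '')


Encoded: [(0, 'b'), (1, 'c'), (0, 'c'), (3, 'c'), (2, 'c'), (3, '')]


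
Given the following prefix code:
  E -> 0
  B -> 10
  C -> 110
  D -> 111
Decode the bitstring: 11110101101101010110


Decoding step by step:
Bits 111 -> D
Bits 10 -> B
Bits 10 -> B
Bits 110 -> C
Bits 110 -> C
Bits 10 -> B
Bits 10 -> B
Bits 110 -> C


Decoded message: DBBCCBBC


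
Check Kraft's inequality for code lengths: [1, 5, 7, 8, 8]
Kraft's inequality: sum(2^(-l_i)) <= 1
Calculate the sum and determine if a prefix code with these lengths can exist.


Sum = 2^(-1) + 2^(-5) + 2^(-7) + 2^(-8) + 2^(-8)
    = 0.5 + 0.03125 + 0.0078125 + 0.00390625 + 0.00390625
    = 140/256 = 0.546875
Since 0.546875 <= 1, Kraft's inequality IS satisfied.
A prefix code with these lengths CAN exist.

Kraft sum = 0.546875. Satisfied.


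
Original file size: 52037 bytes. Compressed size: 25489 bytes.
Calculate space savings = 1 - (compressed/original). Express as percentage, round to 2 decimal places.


ratio = compressed/original = 25489/52037 = 0.489825
savings = 1 - ratio = 1 - 0.489825 = 0.510175
as a percentage: 0.510175 * 100 = 51.02%

Space savings = 1 - 25489/52037 = 51.02%


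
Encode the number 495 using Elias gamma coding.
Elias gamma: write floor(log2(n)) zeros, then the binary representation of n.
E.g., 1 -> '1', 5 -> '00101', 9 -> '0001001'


num_bits = floor(log2(495)) + 1 = 9
leading_zeros = num_bits - 1 = 8
binary(495) = 111101111

Elias gamma(495) = '00000000' + '111101111' = 00000000111101111 (17 bits)


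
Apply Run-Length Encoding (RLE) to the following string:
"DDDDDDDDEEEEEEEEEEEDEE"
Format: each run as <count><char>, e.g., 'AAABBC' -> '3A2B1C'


Scanning runs left to right:
  i=0: run of 'D' x 8 -> '8D'
  i=8: run of 'E' x 11 -> '11E'
  i=19: run of 'D' x 1 -> '1D'
  i=20: run of 'E' x 2 -> '2E'

RLE = 8D11E1D2E


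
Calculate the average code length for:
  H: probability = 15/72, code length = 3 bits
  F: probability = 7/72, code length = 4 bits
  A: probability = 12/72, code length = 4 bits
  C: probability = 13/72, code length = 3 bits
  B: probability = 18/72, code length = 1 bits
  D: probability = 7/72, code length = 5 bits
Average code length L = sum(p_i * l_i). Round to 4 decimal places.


Weighted contributions p_i * l_i:
  H: (15/72) * 3 = 45/72
  F: (7/72) * 4 = 28/72
  A: (12/72) * 4 = 48/72
  C: (13/72) * 3 = 39/72
  B: (18/72) * 1 = 18/72
  D: (7/72) * 5 = 35/72
Sum = (45 + 28 + 48 + 39 + 18 + 35)/72 = 213/72

L = 213/72 = 2.9583 bits/symbol


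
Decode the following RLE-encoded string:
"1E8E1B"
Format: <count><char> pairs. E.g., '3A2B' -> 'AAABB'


Expanding each <count><char> pair:
  1E -> 'E'
  8E -> 'EEEEEEEE'
  1B -> 'B'

Decoded = EEEEEEEEEB


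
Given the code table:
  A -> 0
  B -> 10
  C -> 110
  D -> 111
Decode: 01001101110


Decoding:
0 -> A
10 -> B
0 -> A
110 -> C
111 -> D
0 -> A


Result: ABACDA


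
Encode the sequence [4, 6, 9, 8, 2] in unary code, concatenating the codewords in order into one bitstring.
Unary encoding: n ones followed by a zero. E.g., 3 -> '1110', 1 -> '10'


Encode each number as n ones followed by a terminating 0:
  4 -> 11110 (5 bits)
  6 -> 1111110 (7 bits)
  9 -> 1111111110 (10 bits)
  8 -> 111111110 (9 bits)
  2 -> 110 (3 bits)
Total length = 5 + 7 + 10 + 9 + 3 = 34 bits.

Unary([4, 6, 9, 8, 2]) = 1111011111101111111110111111110110 (34 bits)


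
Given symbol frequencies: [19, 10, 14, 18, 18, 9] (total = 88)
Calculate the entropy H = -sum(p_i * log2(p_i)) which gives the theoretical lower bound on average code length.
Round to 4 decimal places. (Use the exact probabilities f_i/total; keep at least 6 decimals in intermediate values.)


Per-symbol terms -p_i * log2(p_i) with p_i = f_i/88:
  p = 19/88 = 0.215909: log2(p) = -2.211504, -p*log2(p) = 0.477484
  p = 10/88 = 0.113636: log2(p) = -3.137504, -p*log2(p) = 0.356534
  p = 14/88 = 0.159091: log2(p) = -2.652077, -p*log2(p) = 0.421921
  p = 18/88 = 0.204545: log2(p) = -2.289507, -p*log2(p) = 0.468308
  p = 18/88 = 0.204545: log2(p) = -2.289507, -p*log2(p) = 0.468308
  p = 9/88 = 0.102273: log2(p) = -3.289507, -p*log2(p) = 0.336427
H = 0.477484 + 0.356534 + 0.421921 + 0.468308 + 0.468308 + 0.336427 = 2.528982

H = 2.529 bits/symbol


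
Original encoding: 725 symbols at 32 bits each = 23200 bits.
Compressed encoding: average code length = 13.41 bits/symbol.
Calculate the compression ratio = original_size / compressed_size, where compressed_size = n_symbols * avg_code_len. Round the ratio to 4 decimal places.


original_size = n_symbols * orig_bits = 725 * 32 = 23200 bits
compressed_size = n_symbols * avg_code_len = 725 * 13.41 = 9722.25 bits
ratio = original_size / compressed_size = 23200 / 9722.25 = 2.3863

Compression ratio = 2.3863


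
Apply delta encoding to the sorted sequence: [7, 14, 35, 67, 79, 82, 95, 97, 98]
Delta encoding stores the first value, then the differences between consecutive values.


First value: 7
Deltas:
  14 - 7 = 7
  35 - 14 = 21
  67 - 35 = 32
  79 - 67 = 12
  82 - 79 = 3
  95 - 82 = 13
  97 - 95 = 2
  98 - 97 = 1


Delta encoded: [7, 7, 21, 32, 12, 3, 13, 2, 1]


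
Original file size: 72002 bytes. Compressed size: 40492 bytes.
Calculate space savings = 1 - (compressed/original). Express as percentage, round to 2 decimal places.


ratio = compressed/original = 40492/72002 = 0.562373
savings = 1 - ratio = 1 - 0.562373 = 0.437627
as a percentage: 0.437627 * 100 = 43.76%

Space savings = 1 - 40492/72002 = 43.76%


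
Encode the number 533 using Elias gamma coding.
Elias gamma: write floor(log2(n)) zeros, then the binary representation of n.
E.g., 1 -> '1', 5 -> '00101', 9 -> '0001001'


num_bits = floor(log2(533)) + 1 = 10
leading_zeros = num_bits - 1 = 9
binary(533) = 1000010101

Elias gamma(533) = '000000000' + '1000010101' = 0000000001000010101 (19 bits)


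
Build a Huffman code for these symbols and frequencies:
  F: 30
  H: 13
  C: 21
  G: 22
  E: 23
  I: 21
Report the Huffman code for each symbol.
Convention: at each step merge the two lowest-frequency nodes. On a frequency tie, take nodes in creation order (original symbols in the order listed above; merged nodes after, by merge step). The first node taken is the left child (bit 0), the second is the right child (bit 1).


Huffman tree construction:
Step 1: Merge H(13) + C(21) = 34
Step 2: Merge I(21) + G(22) = 43
Step 3: Merge E(23) + F(30) = 53
Step 4: Merge (H+C)(34) + (I+G)(43) = 77
Step 5: Merge (E+F)(53) + ((H+C)+(I+G))(77) = 130
Read each symbol's code off the tree from the root (left child = 0, right child = 1).

Codes:
  F: 01 (length 2)
  H: 100 (length 3)
  C: 101 (length 3)
  G: 111 (length 3)
  E: 00 (length 2)
  I: 110 (length 3)
Average code length: 337/130 = 2.5923 bits/symbol


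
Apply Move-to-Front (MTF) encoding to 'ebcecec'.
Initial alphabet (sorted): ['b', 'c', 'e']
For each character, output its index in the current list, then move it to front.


MTF encoding:
'e': index 2 in ['b', 'c', 'e'] -> ['e', 'b', 'c']
'b': index 1 in ['e', 'b', 'c'] -> ['b', 'e', 'c']
'c': index 2 in ['b', 'e', 'c'] -> ['c', 'b', 'e']
'e': index 2 in ['c', 'b', 'e'] -> ['e', 'c', 'b']
'c': index 1 in ['e', 'c', 'b'] -> ['c', 'e', 'b']
'e': index 1 in ['c', 'e', 'b'] -> ['e', 'c', 'b']
'c': index 1 in ['e', 'c', 'b'] -> ['c', 'e', 'b']


Output: [2, 1, 2, 2, 1, 1, 1]


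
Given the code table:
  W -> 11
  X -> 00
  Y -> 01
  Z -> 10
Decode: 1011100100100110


Decoding:
10 -> Z
11 -> W
10 -> Z
01 -> Y
00 -> X
10 -> Z
01 -> Y
10 -> Z


Result: ZWZYXZYZ


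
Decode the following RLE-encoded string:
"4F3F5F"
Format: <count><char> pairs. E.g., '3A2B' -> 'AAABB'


Expanding each <count><char> pair:
  4F -> 'FFFF'
  3F -> 'FFF'
  5F -> 'FFFFF'

Decoded = FFFFFFFFFFFF


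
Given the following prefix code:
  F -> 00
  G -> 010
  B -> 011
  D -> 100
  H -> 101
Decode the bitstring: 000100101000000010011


Decoding step by step:
Bits 00 -> F
Bits 010 -> G
Bits 010 -> G
Bits 100 -> D
Bits 00 -> F
Bits 00 -> F
Bits 010 -> G
Bits 011 -> B


Decoded message: FGGDFFGB


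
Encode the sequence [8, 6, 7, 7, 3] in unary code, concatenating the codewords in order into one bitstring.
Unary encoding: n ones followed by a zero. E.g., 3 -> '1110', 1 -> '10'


Encode each number as n ones followed by a terminating 0:
  8 -> 111111110 (9 bits)
  6 -> 1111110 (7 bits)
  7 -> 11111110 (8 bits)
  7 -> 11111110 (8 bits)
  3 -> 1110 (4 bits)
Total length = 9 + 7 + 8 + 8 + 4 = 36 bits.

Unary([8, 6, 7, 7, 3]) = 111111110111111011111110111111101110 (36 bits)


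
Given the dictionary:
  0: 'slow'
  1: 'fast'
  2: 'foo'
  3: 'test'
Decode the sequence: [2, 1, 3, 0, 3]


Look up each index in the dictionary:
  2 -> 'foo'
  1 -> 'fast'
  3 -> 'test'
  0 -> 'slow'
  3 -> 'test'

Decoded: "foo fast test slow test"


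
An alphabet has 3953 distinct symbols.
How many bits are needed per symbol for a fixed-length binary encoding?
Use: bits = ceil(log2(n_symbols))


log2(3953) = 11.9487
Bracket: 2^11 = 2048 < 3953 <= 2^12 = 4096
So ceil(log2(3953)) = 12

bits = ceil(log2(3953)) = ceil(11.9487) = 12 bits


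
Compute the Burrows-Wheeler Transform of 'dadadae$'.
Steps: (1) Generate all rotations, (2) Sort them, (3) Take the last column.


Rotations (sorted):
  0: $dadadae -> last char: e
  1: adadae$d -> last char: d
  2: adae$dad -> last char: d
  3: ae$dadad -> last char: d
  4: dadadae$ -> last char: $
  5: dadae$da -> last char: a
  6: dae$dada -> last char: a
  7: e$dadada -> last char: a


BWT = eddd$aaa


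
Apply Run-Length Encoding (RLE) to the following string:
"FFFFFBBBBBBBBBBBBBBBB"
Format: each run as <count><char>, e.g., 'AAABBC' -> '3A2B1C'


Scanning runs left to right:
  i=0: run of 'F' x 5 -> '5F'
  i=5: run of 'B' x 16 -> '16B'

RLE = 5F16B


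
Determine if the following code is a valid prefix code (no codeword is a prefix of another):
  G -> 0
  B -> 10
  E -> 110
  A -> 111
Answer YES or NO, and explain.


Checking each pair (does one codeword prefix another?):
  G='0' vs B='10': no prefix
  G='0' vs E='110': no prefix
  G='0' vs A='111': no prefix
  B='10' vs G='0': no prefix
  B='10' vs E='110': no prefix
  B='10' vs A='111': no prefix
  E='110' vs G='0': no prefix
  E='110' vs B='10': no prefix
  E='110' vs A='111': no prefix
  A='111' vs G='0': no prefix
  A='111' vs B='10': no prefix
  A='111' vs E='110': no prefix
No violation found over all pairs.

YES -- this is a valid prefix code. No codeword is a prefix of any other codeword.


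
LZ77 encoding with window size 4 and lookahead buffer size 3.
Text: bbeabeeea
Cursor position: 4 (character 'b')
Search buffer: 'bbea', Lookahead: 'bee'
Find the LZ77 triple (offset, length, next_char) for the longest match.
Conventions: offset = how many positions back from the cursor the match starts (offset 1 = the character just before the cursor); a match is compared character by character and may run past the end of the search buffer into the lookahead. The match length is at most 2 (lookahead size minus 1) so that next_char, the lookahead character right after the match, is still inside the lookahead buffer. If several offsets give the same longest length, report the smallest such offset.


Try each offset into the search buffer:
  offset=1 (pos 3, char 'a'): match length 0
  offset=2 (pos 2, char 'e'): match length 0
  offset=3 (pos 1, char 'b'): match length 2
  offset=4 (pos 0, char 'b'): match length 1
Longest match has length 2 at offset 3.
next_char = character at position 4 + 2 = 6 -> 'e'

Best match: offset=3, length=2 (matching 'be' starting at position 1)
LZ77 triple: (3, 2, 'e')


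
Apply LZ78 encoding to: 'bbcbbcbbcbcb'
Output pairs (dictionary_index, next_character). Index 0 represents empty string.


LZ78 encoding steps:
Dictionary: {0: ''}
Step 1: w='' (idx 0), next='b' -> output (0, 'b'), add 'b' as idx 1
Step 2: w='b' (idx 1), next='c' -> output (1, 'c'), add 'bc' as idx 2
Step 3: w='b' (idx 1), next='b' -> output (1, 'b'), add 'bb' as idx 3
Step 4: w='' (idx 0), next='c' -> output (0, 'c'), add 'c' as idx 4
Step 5: w='bb' (idx 3), next='c' -> output (3, 'c'), add 'bbc' as idx 5
Step 6: w='bc' (idx 2), next='b' -> output (2, 'b'), add 'bcb' as idx 6


Encoded: [(0, 'b'), (1, 'c'), (1, 'b'), (0, 'c'), (3, 'c'), (2, 'b')]


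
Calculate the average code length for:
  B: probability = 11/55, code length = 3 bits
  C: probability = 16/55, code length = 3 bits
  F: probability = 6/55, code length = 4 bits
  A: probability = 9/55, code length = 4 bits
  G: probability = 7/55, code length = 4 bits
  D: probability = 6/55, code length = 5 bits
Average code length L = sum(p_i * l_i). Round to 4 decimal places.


Weighted contributions p_i * l_i:
  B: (11/55) * 3 = 33/55
  C: (16/55) * 3 = 48/55
  F: (6/55) * 4 = 24/55
  A: (9/55) * 4 = 36/55
  G: (7/55) * 4 = 28/55
  D: (6/55) * 5 = 30/55
Sum = (33 + 48 + 24 + 36 + 28 + 30)/55 = 199/55

L = 199/55 = 3.6182 bits/symbol


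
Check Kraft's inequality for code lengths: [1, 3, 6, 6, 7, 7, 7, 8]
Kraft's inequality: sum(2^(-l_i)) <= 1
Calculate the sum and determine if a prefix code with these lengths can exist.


Sum = 2^(-1) + 2^(-3) + 2^(-6) + 2^(-6) + 2^(-7) + 2^(-7) + 2^(-7) + 2^(-8)
    = 0.5 + 0.125 + 0.015625 + 0.015625 + 0.0078125 + 0.0078125 + 0.0078125 + 0.00390625
    = 175/256 = 0.68359375
Since 0.68359375 <= 1, Kraft's inequality IS satisfied.
A prefix code with these lengths CAN exist.

Kraft sum = 0.68359375. Satisfied.


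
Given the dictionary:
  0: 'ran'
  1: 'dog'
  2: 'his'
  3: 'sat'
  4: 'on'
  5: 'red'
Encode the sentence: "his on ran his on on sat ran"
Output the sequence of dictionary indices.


Look up each word in the dictionary:
  'his' -> 2
  'on' -> 4
  'ran' -> 0
  'his' -> 2
  'on' -> 4
  'on' -> 4
  'sat' -> 3
  'ran' -> 0

Encoded: [2, 4, 0, 2, 4, 4, 3, 0]


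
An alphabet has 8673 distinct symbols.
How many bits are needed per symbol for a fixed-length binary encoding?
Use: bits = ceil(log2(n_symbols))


log2(8673) = 13.0823
Bracket: 2^13 = 8192 < 8673 <= 2^14 = 16384
So ceil(log2(8673)) = 14

bits = ceil(log2(8673)) = ceil(13.0823) = 14 bits


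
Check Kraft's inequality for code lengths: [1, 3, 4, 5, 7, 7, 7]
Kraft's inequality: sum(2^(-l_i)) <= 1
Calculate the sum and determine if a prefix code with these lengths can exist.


Sum = 2^(-1) + 2^(-3) + 2^(-4) + 2^(-5) + 2^(-7) + 2^(-7) + 2^(-7)
    = 0.5 + 0.125 + 0.0625 + 0.03125 + 0.0078125 + 0.0078125 + 0.0078125
    = 95/128 = 0.7421875
Since 0.7421875 <= 1, Kraft's inequality IS satisfied.
A prefix code with these lengths CAN exist.

Kraft sum = 0.7421875. Satisfied.


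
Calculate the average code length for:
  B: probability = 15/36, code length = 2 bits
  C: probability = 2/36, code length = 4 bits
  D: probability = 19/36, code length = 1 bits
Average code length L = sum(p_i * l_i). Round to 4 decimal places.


Weighted contributions p_i * l_i:
  B: (15/36) * 2 = 30/36
  C: (2/36) * 4 = 8/36
  D: (19/36) * 1 = 19/36
Sum = (30 + 8 + 19)/36 = 57/36

L = 57/36 = 1.5833 bits/symbol


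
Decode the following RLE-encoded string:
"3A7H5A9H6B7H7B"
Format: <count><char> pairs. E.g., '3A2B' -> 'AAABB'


Expanding each <count><char> pair:
  3A -> 'AAA'
  7H -> 'HHHHHHH'
  5A -> 'AAAAA'
  9H -> 'HHHHHHHHH'
  6B -> 'BBBBBB'
  7H -> 'HHHHHHH'
  7B -> 'BBBBBBB'

Decoded = AAAHHHHHHHAAAAAHHHHHHHHHBBBBBBHHHHHHHBBBBBBB


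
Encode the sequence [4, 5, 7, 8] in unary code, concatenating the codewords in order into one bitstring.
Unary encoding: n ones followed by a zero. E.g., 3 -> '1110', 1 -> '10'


Encode each number as n ones followed by a terminating 0:
  4 -> 11110 (5 bits)
  5 -> 111110 (6 bits)
  7 -> 11111110 (8 bits)
  8 -> 111111110 (9 bits)
Total length = 5 + 6 + 8 + 9 = 28 bits.

Unary([4, 5, 7, 8]) = 1111011111011111110111111110 (28 bits)


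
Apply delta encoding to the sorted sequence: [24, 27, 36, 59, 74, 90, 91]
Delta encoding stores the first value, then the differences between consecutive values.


First value: 24
Deltas:
  27 - 24 = 3
  36 - 27 = 9
  59 - 36 = 23
  74 - 59 = 15
  90 - 74 = 16
  91 - 90 = 1


Delta encoded: [24, 3, 9, 23, 15, 16, 1]


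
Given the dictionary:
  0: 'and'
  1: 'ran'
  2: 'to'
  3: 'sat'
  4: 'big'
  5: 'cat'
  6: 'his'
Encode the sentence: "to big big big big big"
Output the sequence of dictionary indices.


Look up each word in the dictionary:
  'to' -> 2
  'big' -> 4
  'big' -> 4
  'big' -> 4
  'big' -> 4
  'big' -> 4

Encoded: [2, 4, 4, 4, 4, 4]


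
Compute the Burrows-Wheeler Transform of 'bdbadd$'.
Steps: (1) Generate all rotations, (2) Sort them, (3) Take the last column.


Rotations (sorted):
  0: $bdbadd -> last char: d
  1: add$bdb -> last char: b
  2: badd$bd -> last char: d
  3: bdbadd$ -> last char: $
  4: d$bdbad -> last char: d
  5: dbadd$b -> last char: b
  6: dd$bdba -> last char: a


BWT = dbd$dba


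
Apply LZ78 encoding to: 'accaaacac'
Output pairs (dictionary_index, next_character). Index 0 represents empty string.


LZ78 encoding steps:
Dictionary: {0: ''}
Step 1: w='' (idx 0), next='a' -> output (0, 'a'), add 'a' as idx 1
Step 2: w='' (idx 0), next='c' -> output (0, 'c'), add 'c' as idx 2
Step 3: w='c' (idx 2), next='a' -> output (2, 'a'), add 'ca' as idx 3
Step 4: w='a' (idx 1), next='a' -> output (1, 'a'), add 'aa' as idx 4
Step 5: w='ca' (idx 3), next='c' -> output (3, 'c'), add 'cac' as idx 5


Encoded: [(0, 'a'), (0, 'c'), (2, 'a'), (1, 'a'), (3, 'c')]


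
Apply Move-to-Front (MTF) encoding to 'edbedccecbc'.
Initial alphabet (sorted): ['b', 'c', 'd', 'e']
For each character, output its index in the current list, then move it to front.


MTF encoding:
'e': index 3 in ['b', 'c', 'd', 'e'] -> ['e', 'b', 'c', 'd']
'd': index 3 in ['e', 'b', 'c', 'd'] -> ['d', 'e', 'b', 'c']
'b': index 2 in ['d', 'e', 'b', 'c'] -> ['b', 'd', 'e', 'c']
'e': index 2 in ['b', 'd', 'e', 'c'] -> ['e', 'b', 'd', 'c']
'd': index 2 in ['e', 'b', 'd', 'c'] -> ['d', 'e', 'b', 'c']
'c': index 3 in ['d', 'e', 'b', 'c'] -> ['c', 'd', 'e', 'b']
'c': index 0 in ['c', 'd', 'e', 'b'] -> ['c', 'd', 'e', 'b']
'e': index 2 in ['c', 'd', 'e', 'b'] -> ['e', 'c', 'd', 'b']
'c': index 1 in ['e', 'c', 'd', 'b'] -> ['c', 'e', 'd', 'b']
'b': index 3 in ['c', 'e', 'd', 'b'] -> ['b', 'c', 'e', 'd']
'c': index 1 in ['b', 'c', 'e', 'd'] -> ['c', 'b', 'e', 'd']


Output: [3, 3, 2, 2, 2, 3, 0, 2, 1, 3, 1]


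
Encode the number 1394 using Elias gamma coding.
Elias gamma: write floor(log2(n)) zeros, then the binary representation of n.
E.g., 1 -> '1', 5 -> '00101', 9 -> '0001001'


num_bits = floor(log2(1394)) + 1 = 11
leading_zeros = num_bits - 1 = 10
binary(1394) = 10101110010

Elias gamma(1394) = '0000000000' + '10101110010' = 000000000010101110010 (21 bits)


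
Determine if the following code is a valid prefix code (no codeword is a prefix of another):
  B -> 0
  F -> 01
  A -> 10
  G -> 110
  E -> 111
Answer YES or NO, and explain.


Checking each pair (does one codeword prefix another?):
  B='0' vs F='01': prefix -- VIOLATION

NO -- this is NOT a valid prefix code. B (0) is a prefix of F (01).


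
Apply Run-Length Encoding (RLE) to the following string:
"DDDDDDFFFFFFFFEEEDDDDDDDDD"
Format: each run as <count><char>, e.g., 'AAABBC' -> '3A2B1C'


Scanning runs left to right:
  i=0: run of 'D' x 6 -> '6D'
  i=6: run of 'F' x 8 -> '8F'
  i=14: run of 'E' x 3 -> '3E'
  i=17: run of 'D' x 9 -> '9D'

RLE = 6D8F3E9D


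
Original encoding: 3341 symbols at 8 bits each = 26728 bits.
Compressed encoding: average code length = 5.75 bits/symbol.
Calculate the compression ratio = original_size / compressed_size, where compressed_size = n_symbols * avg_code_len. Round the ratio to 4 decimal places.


original_size = n_symbols * orig_bits = 3341 * 8 = 26728 bits
compressed_size = n_symbols * avg_code_len = 3341 * 5.75 = 19210.75 bits
ratio = original_size / compressed_size = 26728 / 19210.75 = 1.3913

Compression ratio = 1.3913


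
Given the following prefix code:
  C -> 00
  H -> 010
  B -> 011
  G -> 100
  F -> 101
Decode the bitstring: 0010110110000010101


Decoding step by step:
Bits 00 -> C
Bits 101 -> F
Bits 101 -> F
Bits 100 -> G
Bits 00 -> C
Bits 010 -> H
Bits 101 -> F


Decoded message: CFFGCHF


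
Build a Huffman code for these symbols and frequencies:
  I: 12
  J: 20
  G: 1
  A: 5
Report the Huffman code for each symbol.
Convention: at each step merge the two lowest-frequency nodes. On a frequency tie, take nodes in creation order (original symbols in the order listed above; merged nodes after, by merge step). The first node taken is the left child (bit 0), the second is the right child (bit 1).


Huffman tree construction:
Step 1: Merge G(1) + A(5) = 6
Step 2: Merge (G+A)(6) + I(12) = 18
Step 3: Merge ((G+A)+I)(18) + J(20) = 38
Read each symbol's code off the tree from the root (left child = 0, right child = 1).

Codes:
  I: 01 (length 2)
  J: 1 (length 1)
  G: 000 (length 3)
  A: 001 (length 3)
Average code length: 62/38 = 1.6316 bits/symbol


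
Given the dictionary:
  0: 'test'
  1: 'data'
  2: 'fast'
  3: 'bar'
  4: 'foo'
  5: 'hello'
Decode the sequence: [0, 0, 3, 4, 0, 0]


Look up each index in the dictionary:
  0 -> 'test'
  0 -> 'test'
  3 -> 'bar'
  4 -> 'foo'
  0 -> 'test'
  0 -> 'test'

Decoded: "test test bar foo test test"


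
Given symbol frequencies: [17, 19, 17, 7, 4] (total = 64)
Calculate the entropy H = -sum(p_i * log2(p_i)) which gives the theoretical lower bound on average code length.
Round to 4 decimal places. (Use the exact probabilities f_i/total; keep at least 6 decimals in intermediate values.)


Per-symbol terms -p_i * log2(p_i) with p_i = f_i/64:
  p = 17/64 = 0.265625: log2(p) = -1.912537, -p*log2(p) = 0.508018
  p = 19/64 = 0.296875: log2(p) = -1.752072, -p*log2(p) = 0.520147
  p = 17/64 = 0.265625: log2(p) = -1.912537, -p*log2(p) = 0.508018
  p = 7/64 = 0.109375: log2(p) = -3.192645, -p*log2(p) = 0.349196
  p = 4/64 = 0.062500: log2(p) = -4.000000, -p*log2(p) = 0.250000
H = 0.508018 + 0.520147 + 0.508018 + 0.349196 + 0.250000 = 2.135379

H = 2.1354 bits/symbol


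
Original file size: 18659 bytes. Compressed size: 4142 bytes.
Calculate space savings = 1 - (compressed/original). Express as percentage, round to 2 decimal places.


ratio = compressed/original = 4142/18659 = 0.221984
savings = 1 - ratio = 1 - 0.221984 = 0.778016
as a percentage: 0.778016 * 100 = 77.8%

Space savings = 1 - 4142/18659 = 77.8%


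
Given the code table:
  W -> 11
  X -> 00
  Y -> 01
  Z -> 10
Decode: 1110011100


Decoding:
11 -> W
10 -> Z
01 -> Y
11 -> W
00 -> X


Result: WZYWX


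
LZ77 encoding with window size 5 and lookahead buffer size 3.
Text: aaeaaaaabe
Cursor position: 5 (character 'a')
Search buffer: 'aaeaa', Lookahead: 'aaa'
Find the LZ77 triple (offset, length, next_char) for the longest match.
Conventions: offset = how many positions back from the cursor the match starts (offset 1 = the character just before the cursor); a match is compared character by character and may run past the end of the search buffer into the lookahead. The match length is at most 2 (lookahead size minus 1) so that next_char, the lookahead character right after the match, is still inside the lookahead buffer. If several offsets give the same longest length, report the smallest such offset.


Try each offset into the search buffer:
  offset=1 (pos 4, char 'a'): match length 2
  offset=2 (pos 3, char 'a'): match length 2
  offset=3 (pos 2, char 'e'): match length 0
  offset=4 (pos 1, char 'a'): match length 1
  offset=5 (pos 0, char 'a'): match length 2
Longest match has length 2, found at offsets 1, 2, 5; take the smallest, offset 1.
next_char = character at position 5 + 2 = 7 -> 'a'

Best match: offset=1, length=2 (matching 'aa' starting at position 4)
LZ77 triple: (1, 2, 'a')
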